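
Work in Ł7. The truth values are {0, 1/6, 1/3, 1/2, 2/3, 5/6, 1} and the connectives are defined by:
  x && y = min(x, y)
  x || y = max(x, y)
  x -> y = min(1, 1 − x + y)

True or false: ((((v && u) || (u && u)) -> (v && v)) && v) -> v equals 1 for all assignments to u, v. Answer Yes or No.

Yes

At u = 1/2, v = 1/6, for instance:
v && u = 1/6 && 1/2 = 1/6
u && u = 1/2 && 1/2 = 1/2
(v && u) || (u && u) = 1/6 || 1/2 = 1/2
v && v = 1/6 && 1/6 = 1/6
((v && u) || (u && u)) -> (v && v) = 1/2 -> 1/6 = 2/3
(((v && u) || (u && u)) -> (v && v)) && v = 2/3 && 1/6 = 1/6
((((v && u) || (u && u)) -> (v && v)) && v) -> v = 1/6 -> 1/6 = 1
and checking the remaining 48 assignments likewise gives ≥ 1 in every case.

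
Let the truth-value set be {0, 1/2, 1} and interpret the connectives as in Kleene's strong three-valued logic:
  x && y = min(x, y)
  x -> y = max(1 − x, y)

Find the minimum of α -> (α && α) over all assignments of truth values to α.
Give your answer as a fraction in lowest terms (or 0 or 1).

1/2

Take α = 1/2:
α && α = 1/2 && 1/2 = 1/2
α -> (α && α) = 1/2 -> 1/2 = 1/2
No assignment yields a value below 1/2, so this is the minimum.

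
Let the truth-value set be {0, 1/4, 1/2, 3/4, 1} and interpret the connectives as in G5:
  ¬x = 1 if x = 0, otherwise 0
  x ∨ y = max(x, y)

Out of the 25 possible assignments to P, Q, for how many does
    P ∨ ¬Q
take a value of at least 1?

9

value 1: 9 assignments (counts)
value 3/4: 4 assignments
value 1/2: 4 assignments
value 1/4: 4 assignments
value 0: 4 assignments
So 9 of the 25 assignments meet the threshold.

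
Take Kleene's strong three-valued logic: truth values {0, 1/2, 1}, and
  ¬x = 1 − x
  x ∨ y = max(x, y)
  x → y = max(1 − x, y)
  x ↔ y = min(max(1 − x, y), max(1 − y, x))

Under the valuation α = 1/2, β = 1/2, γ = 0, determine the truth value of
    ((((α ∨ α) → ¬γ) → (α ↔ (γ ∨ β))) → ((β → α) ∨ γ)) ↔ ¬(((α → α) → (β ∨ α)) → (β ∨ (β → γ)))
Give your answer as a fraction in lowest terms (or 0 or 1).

α ∨ α = 1/2 ∨ 1/2 = 1/2
¬γ = ¬0 = 1
(α ∨ α) → ¬γ = 1/2 → 1 = 1
γ ∨ β = 0 ∨ 1/2 = 1/2
α ↔ (γ ∨ β) = 1/2 ↔ 1/2 = 1/2
((α ∨ α) → ¬γ) → (α ↔ (γ ∨ β)) = 1 → 1/2 = 1/2
β → α = 1/2 → 1/2 = 1/2
(β → α) ∨ γ = 1/2 ∨ 0 = 1/2
(((α ∨ α) → ¬γ) → (α ↔ (γ ∨ β))) → ((β → α) ∨ γ) = 1/2 → 1/2 = 1/2
α → α = 1/2 → 1/2 = 1/2
β ∨ α = 1/2 ∨ 1/2 = 1/2
(α → α) → (β ∨ α) = 1/2 → 1/2 = 1/2
β → γ = 1/2 → 0 = 1/2
β ∨ (β → γ) = 1/2 ∨ 1/2 = 1/2
((α → α) → (β ∨ α)) → (β ∨ (β → γ)) = 1/2 → 1/2 = 1/2
¬(((α → α) → (β ∨ α)) → (β ∨ (β → γ))) = ¬1/2 = 1/2
((((α ∨ α) → ¬γ) → (α ↔ (γ ∨ β))) → ((β → α) ∨ γ)) ↔ ¬(((α → α) → (β ∨ α)) → (β ∨ (β → γ))) = 1/2 ↔ 1/2 = 1/2

1/2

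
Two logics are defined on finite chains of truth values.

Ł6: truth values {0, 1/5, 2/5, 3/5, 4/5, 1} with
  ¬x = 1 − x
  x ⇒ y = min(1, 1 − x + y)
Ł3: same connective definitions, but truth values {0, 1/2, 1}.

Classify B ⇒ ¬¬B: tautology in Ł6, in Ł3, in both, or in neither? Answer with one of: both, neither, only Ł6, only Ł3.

both

In Ł6: every assignment gives 1 — tautology.
In Ł3: every assignment gives 1 — tautology.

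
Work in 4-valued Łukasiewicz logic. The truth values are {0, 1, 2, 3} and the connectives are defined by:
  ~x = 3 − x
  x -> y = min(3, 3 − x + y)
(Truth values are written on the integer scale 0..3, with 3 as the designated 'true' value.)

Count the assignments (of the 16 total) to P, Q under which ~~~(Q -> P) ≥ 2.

3

P = 0, Q = 0 ↦ 0  <
P = 0, Q = 1 ↦ 1  <
P = 0, Q = 2 ↦ 2  ≥
P = 0, Q = 3 ↦ 3  ≥
P = 1, Q = 0 ↦ 0  <
P = 1, Q = 1 ↦ 0  <
P = 1, Q = 2 ↦ 1  <
P = 1, Q = 3 ↦ 2  ≥
P = 2, Q = 0 ↦ 0  <
P = 2, Q = 1 ↦ 0  <
P = 2, Q = 2 ↦ 0  <
P = 2, Q = 3 ↦ 1  <
P = 3, Q = 0 ↦ 0  <
P = 3, Q = 1 ↦ 0  <
P = 3, Q = 2 ↦ 0  <
P = 3, Q = 3 ↦ 0  <
So 3 of the 16 assignments meet the threshold.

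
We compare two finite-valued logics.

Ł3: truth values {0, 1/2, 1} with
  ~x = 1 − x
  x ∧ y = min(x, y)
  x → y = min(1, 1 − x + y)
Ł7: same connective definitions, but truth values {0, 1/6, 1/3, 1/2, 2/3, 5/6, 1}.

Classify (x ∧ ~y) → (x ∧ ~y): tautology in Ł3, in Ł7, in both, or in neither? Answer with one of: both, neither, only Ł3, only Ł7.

In Ł3: every assignment gives 1 — tautology.
In Ł7: every assignment gives 1 — tautology.

both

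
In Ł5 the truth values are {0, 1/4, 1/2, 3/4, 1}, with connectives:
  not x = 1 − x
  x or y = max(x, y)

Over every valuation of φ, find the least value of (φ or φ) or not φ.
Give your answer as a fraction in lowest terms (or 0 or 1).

Take φ = 1/2:
φ or φ = 1/2 or 1/2 = 1/2
not φ = not 1/2 = 1/2
(φ or φ) or not φ = 1/2 or 1/2 = 1/2
No assignment yields a value below 1/2, so this is the minimum.

1/2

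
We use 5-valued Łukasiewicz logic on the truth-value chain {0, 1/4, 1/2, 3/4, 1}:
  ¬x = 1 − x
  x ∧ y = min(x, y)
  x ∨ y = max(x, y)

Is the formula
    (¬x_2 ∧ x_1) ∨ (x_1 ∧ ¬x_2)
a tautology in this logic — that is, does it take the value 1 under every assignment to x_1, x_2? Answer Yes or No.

Counterexample: take x_1 = 0, x_2 = 0.
¬x_2 = ¬0 = 1
¬x_2 ∧ x_1 = 1 ∧ 0 = 0
x_1 ∧ ¬x_2 = 0 ∧ 1 = 0
(¬x_2 ∧ x_1) ∨ (x_1 ∧ ¬x_2) = 0 ∨ 0 = 0
This gives 0 ≠ 1.

No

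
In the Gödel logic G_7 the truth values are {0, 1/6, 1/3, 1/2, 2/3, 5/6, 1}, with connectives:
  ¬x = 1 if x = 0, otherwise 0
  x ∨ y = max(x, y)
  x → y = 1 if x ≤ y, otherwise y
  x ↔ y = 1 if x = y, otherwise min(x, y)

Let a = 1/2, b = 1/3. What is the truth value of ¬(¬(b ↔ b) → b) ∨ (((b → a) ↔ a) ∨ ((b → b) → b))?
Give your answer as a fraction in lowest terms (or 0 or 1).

1/2

b ↔ b = 1/3 ↔ 1/3 = 1
¬(b ↔ b) = ¬1 = 0
¬(b ↔ b) → b = 0 → 1/3 = 1
¬(¬(b ↔ b) → b) = ¬1 = 0
b → a = 1/3 → 1/2 = 1
(b → a) ↔ a = 1 ↔ 1/2 = 1/2
b → b = 1/3 → 1/3 = 1
(b → b) → b = 1 → 1/3 = 1/3
((b → a) ↔ a) ∨ ((b → b) → b) = 1/2 ∨ 1/3 = 1/2
¬(¬(b ↔ b) → b) ∨ (((b → a) ↔ a) ∨ ((b → b) → b)) = 0 ∨ 1/2 = 1/2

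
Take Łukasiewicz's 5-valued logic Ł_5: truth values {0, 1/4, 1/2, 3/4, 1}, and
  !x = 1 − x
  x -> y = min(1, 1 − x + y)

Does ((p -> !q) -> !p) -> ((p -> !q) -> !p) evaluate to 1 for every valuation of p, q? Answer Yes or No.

Yes

At p = 1/2, q = 3/4, for instance:
!q = !3/4 = 1/4
p -> !q = 1/2 -> 1/4 = 3/4
!p = !1/2 = 1/2
(p -> !q) -> !p = 3/4 -> 1/2 = 3/4
((p -> !q) -> !p) -> ((p -> !q) -> !p) = 3/4 -> 3/4 = 1
and checking the remaining 24 assignments likewise gives ≥ 1 in every case.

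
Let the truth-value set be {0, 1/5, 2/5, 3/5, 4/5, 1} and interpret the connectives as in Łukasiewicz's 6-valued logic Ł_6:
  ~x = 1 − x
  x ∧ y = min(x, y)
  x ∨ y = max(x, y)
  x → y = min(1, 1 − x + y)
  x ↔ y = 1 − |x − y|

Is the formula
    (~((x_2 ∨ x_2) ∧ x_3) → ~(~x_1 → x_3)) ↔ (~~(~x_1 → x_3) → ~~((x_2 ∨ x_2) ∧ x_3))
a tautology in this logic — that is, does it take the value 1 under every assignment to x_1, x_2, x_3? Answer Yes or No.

Yes

At x_1 = 1, x_2 = 0, x_3 = 2/5, for instance:
x_2 ∨ x_2 = 0 ∨ 0 = 0
(x_2 ∨ x_2) ∧ x_3 = 0 ∧ 2/5 = 0
~((x_2 ∨ x_2) ∧ x_3) = ~0 = 1
~x_1 = ~1 = 0
~x_1 → x_3 = 0 → 2/5 = 1
~(~x_1 → x_3) = ~1 = 0
~((x_2 ∨ x_2) ∧ x_3) → ~(~x_1 → x_3) = 1 → 0 = 0
~~(~x_1 → x_3) = ~0 = 1
~~((x_2 ∨ x_2) ∧ x_3) = ~1 = 0
~~(~x_1 → x_3) → ~~((x_2 ∨ x_2) ∧ x_3) = 1 → 0 = 0
(~((x_2 ∨ x_2) ∧ x_3) → ~(~x_1 → x_3)) ↔ (~~(~x_1 → x_3) → ~~((x_2 ∨ x_2) ∧ x_3)) = 0 ↔ 0 = 1
and checking the remaining 215 assignments likewise gives ≥ 1 in every case.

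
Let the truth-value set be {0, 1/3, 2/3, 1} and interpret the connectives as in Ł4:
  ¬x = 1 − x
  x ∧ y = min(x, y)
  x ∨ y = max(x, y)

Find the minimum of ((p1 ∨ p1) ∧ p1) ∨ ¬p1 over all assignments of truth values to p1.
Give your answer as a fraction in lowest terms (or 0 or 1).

Take p1 = 1/3:
p1 ∨ p1 = 1/3 ∨ 1/3 = 1/3
(p1 ∨ p1) ∧ p1 = 1/3 ∧ 1/3 = 1/3
¬p1 = ¬1/3 = 2/3
((p1 ∨ p1) ∧ p1) ∨ ¬p1 = 1/3 ∨ 2/3 = 2/3
No assignment yields a value below 2/3, so this is the minimum.

2/3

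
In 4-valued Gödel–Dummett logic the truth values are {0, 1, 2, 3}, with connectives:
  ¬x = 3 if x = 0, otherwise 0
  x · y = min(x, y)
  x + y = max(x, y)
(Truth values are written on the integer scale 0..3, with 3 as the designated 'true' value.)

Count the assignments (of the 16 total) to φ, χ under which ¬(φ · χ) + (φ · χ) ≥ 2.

φ = 0, χ = 0 ↦ 3  ≥
φ = 0, χ = 1 ↦ 3  ≥
φ = 0, χ = 2 ↦ 3  ≥
φ = 0, χ = 3 ↦ 3  ≥
φ = 1, χ = 0 ↦ 3  ≥
φ = 1, χ = 1 ↦ 1  <
φ = 1, χ = 2 ↦ 1  <
φ = 1, χ = 3 ↦ 1  <
φ = 2, χ = 0 ↦ 3  ≥
φ = 2, χ = 1 ↦ 1  <
φ = 2, χ = 2 ↦ 2  ≥
φ = 2, χ = 3 ↦ 2  ≥
φ = 3, χ = 0 ↦ 3  ≥
φ = 3, χ = 1 ↦ 1  <
φ = 3, χ = 2 ↦ 2  ≥
φ = 3, χ = 3 ↦ 3  ≥
So 11 of the 16 assignments meet the threshold.

11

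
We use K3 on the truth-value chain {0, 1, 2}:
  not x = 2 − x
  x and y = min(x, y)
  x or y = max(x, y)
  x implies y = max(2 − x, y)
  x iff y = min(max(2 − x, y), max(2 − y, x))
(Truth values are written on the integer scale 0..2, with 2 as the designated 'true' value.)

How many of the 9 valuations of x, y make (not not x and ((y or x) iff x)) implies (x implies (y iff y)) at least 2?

x = 0, y = 0 ↦ 2  ≥
x = 0, y = 1 ↦ 2  ≥
x = 0, y = 2 ↦ 2  ≥
x = 1, y = 0 ↦ 2  ≥
x = 1, y = 1 ↦ 1  <
x = 1, y = 2 ↦ 2  ≥
x = 2, y = 0 ↦ 2  ≥
x = 2, y = 1 ↦ 1  <
x = 2, y = 2 ↦ 2  ≥
So 7 of the 9 assignments meet the threshold.

7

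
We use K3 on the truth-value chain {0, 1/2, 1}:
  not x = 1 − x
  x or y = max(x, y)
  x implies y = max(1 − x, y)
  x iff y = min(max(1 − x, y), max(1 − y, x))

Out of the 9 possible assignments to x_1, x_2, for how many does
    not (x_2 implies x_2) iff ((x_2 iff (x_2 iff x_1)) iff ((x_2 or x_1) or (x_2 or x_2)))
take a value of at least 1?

1

x_1 = 0, x_2 = 0 ↦ 0  <
x_1 = 0, x_2 = 1/2 ↦ 1/2  <
x_1 = 0, x_2 = 1 ↦ 1  ≥
x_1 = 1/2, x_2 = 0 ↦ 1/2  <
x_1 = 1/2, x_2 = 1/2 ↦ 1/2  <
x_1 = 1/2, x_2 = 1 ↦ 1/2  <
x_1 = 1, x_2 = 0 ↦ 0  <
x_1 = 1, x_2 = 1/2 ↦ 1/2  <
x_1 = 1, x_2 = 1 ↦ 0  <
So 1 of the 9 assignments meets the threshold.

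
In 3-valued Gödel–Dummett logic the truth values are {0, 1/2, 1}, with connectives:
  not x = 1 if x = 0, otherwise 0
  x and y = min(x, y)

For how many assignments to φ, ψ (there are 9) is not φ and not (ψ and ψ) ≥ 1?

φ = 0, ψ = 0 ↦ 1  ≥
φ = 0, ψ = 1/2 ↦ 0  <
φ = 0, ψ = 1 ↦ 0  <
φ = 1/2, ψ = 0 ↦ 0  <
φ = 1/2, ψ = 1/2 ↦ 0  <
φ = 1/2, ψ = 1 ↦ 0  <
φ = 1, ψ = 0 ↦ 0  <
φ = 1, ψ = 1/2 ↦ 0  <
φ = 1, ψ = 1 ↦ 0  <
So 1 of the 9 assignments meets the threshold.

1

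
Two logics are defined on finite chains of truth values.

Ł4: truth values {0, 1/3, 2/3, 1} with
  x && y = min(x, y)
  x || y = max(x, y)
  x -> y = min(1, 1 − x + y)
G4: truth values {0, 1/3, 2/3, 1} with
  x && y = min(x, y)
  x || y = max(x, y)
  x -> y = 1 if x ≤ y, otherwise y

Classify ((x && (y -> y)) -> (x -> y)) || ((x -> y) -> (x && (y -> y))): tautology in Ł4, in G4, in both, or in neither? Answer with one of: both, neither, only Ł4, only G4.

In Ł4: every assignment gives 1 — tautology.
In G4: every assignment gives 1 — tautology.

both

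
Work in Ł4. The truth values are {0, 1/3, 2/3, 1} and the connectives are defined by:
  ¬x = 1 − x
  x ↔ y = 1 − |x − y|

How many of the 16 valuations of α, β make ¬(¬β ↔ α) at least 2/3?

α = 0, β = 0 ↦ 1  ≥
α = 0, β = 1/3 ↦ 2/3  ≥
α = 0, β = 2/3 ↦ 1/3  <
α = 0, β = 1 ↦ 0  <
α = 1/3, β = 0 ↦ 2/3  ≥
α = 1/3, β = 1/3 ↦ 1/3  <
α = 1/3, β = 2/3 ↦ 0  <
α = 1/3, β = 1 ↦ 1/3  <
α = 2/3, β = 0 ↦ 1/3  <
α = 2/3, β = 1/3 ↦ 0  <
α = 2/3, β = 2/3 ↦ 1/3  <
α = 2/3, β = 1 ↦ 2/3  ≥
α = 1, β = 0 ↦ 0  <
α = 1, β = 1/3 ↦ 1/3  <
α = 1, β = 2/3 ↦ 2/3  ≥
α = 1, β = 1 ↦ 1  ≥
So 6 of the 16 assignments meet the threshold.

6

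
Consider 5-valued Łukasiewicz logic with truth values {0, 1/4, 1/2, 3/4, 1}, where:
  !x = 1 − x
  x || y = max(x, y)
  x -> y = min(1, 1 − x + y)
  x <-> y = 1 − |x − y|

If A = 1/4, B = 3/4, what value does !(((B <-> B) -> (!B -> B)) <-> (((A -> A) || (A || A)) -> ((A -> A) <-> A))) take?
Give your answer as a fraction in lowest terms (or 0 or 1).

B <-> B = 3/4 <-> 3/4 = 1
!B = !3/4 = 1/4
!B -> B = 1/4 -> 3/4 = 1
(B <-> B) -> (!B -> B) = 1 -> 1 = 1
A -> A = 1/4 -> 1/4 = 1
A || A = 1/4 || 1/4 = 1/4
(A -> A) || (A || A) = 1 || 1/4 = 1
A -> A = 1/4 -> 1/4 = 1
(A -> A) <-> A = 1 <-> 1/4 = 1/4
((A -> A) || (A || A)) -> ((A -> A) <-> A) = 1 -> 1/4 = 1/4
((B <-> B) -> (!B -> B)) <-> (((A -> A) || (A || A)) -> ((A -> A) <-> A)) = 1 <-> 1/4 = 1/4
!(((B <-> B) -> (!B -> B)) <-> (((A -> A) || (A || A)) -> ((A -> A) <-> A))) = !1/4 = 3/4

3/4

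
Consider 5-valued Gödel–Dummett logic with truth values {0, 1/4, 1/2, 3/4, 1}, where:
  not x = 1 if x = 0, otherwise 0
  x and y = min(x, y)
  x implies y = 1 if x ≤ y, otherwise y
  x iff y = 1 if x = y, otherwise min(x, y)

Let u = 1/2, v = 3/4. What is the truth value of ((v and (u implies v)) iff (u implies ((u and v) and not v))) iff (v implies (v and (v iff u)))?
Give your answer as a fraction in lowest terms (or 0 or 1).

0

u implies v = 1/2 implies 3/4 = 1
v and (u implies v) = 3/4 and 1 = 3/4
u and v = 1/2 and 3/4 = 1/2
not v = not 3/4 = 0
(u and v) and not v = 1/2 and 0 = 0
u implies ((u and v) and not v) = 1/2 implies 0 = 0
(v and (u implies v)) iff (u implies ((u and v) and not v)) = 3/4 iff 0 = 0
v iff u = 3/4 iff 1/2 = 1/2
v and (v iff u) = 3/4 and 1/2 = 1/2
v implies (v and (v iff u)) = 3/4 implies 1/2 = 1/2
((v and (u implies v)) iff (u implies ((u and v) and not v))) iff (v implies (v and (v iff u))) = 0 iff 1/2 = 0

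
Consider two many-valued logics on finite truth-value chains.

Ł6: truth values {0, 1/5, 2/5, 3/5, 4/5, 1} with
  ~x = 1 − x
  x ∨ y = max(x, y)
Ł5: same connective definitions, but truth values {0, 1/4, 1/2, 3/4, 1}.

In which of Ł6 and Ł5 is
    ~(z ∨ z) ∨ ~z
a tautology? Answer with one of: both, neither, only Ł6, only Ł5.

neither

In Ł6: at z = 1/5 the value is 4/5 — not a tautology.
In Ł5: at z = 1/4 the value is 3/4 — not a tautology.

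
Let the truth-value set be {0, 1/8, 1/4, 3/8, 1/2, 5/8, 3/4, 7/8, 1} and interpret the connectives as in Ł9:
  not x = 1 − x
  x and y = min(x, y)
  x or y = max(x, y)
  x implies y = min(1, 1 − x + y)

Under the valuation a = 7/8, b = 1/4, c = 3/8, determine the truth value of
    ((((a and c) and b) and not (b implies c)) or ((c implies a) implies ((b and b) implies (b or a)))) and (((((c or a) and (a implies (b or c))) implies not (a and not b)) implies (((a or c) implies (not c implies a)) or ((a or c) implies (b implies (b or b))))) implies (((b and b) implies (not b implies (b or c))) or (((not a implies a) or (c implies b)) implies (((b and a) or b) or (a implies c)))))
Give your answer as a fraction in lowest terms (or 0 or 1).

1

a and c = 7/8 and 3/8 = 3/8
(a and c) and b = 3/8 and 1/4 = 1/4
b implies c = 1/4 implies 3/8 = 1
not (b implies c) = not 1 = 0
((a and c) and b) and not (b implies c) = 1/4 and 0 = 0
c implies a = 3/8 implies 7/8 = 1
b and b = 1/4 and 1/4 = 1/4
b or a = 1/4 or 7/8 = 7/8
(b and b) implies (b or a) = 1/4 implies 7/8 = 1
(c implies a) implies ((b and b) implies (b or a)) = 1 implies 1 = 1
(((a and c) and b) and not (b implies c)) or ((c implies a) implies ((b and b) implies (b or a))) = 0 or 1 = 1
c or a = 3/8 or 7/8 = 7/8
b or c = 1/4 or 3/8 = 3/8
a implies (b or c) = 7/8 implies 3/8 = 1/2
(c or a) and (a implies (b or c)) = 7/8 and 1/2 = 1/2
not b = not 1/4 = 3/4
a and not b = 7/8 and 3/4 = 3/4
not (a and not b) = not 3/4 = 1/4
((c or a) and (a implies (b or c))) implies not (a and not b) = 1/2 implies 1/4 = 3/4
a or c = 7/8 or 3/8 = 7/8
not c = not 3/8 = 5/8
not c implies a = 5/8 implies 7/8 = 1
(a or c) implies (not c implies a) = 7/8 implies 1 = 1
a or c = 7/8 or 3/8 = 7/8
b or b = 1/4 or 1/4 = 1/4
b implies (b or b) = 1/4 implies 1/4 = 1
(a or c) implies (b implies (b or b)) = 7/8 implies 1 = 1
((a or c) implies (not c implies a)) or ((a or c) implies (b implies (b or b))) = 1 or 1 = 1
(((c or a) and (a implies (b or c))) implies not (a and not b)) implies (((a or c) implies (not c implies a)) or ((a or c) implies (b implies (b or b)))) = 3/4 implies 1 = 1
b and b = 1/4 and 1/4 = 1/4
not b = not 1/4 = 3/4
b or c = 1/4 or 3/8 = 3/8
not b implies (b or c) = 3/4 implies 3/8 = 5/8
(b and b) implies (not b implies (b or c)) = 1/4 implies 5/8 = 1
not a = not 7/8 = 1/8
not a implies a = 1/8 implies 7/8 = 1
c implies b = 3/8 implies 1/4 = 7/8
(not a implies a) or (c implies b) = 1 or 7/8 = 1
b and a = 1/4 and 7/8 = 1/4
(b and a) or b = 1/4 or 1/4 = 1/4
a implies c = 7/8 implies 3/8 = 1/2
((b and a) or b) or (a implies c) = 1/4 or 1/2 = 1/2
((not a implies a) or (c implies b)) implies (((b and a) or b) or (a implies c)) = 1 implies 1/2 = 1/2
((b and b) implies (not b implies (b or c))) or (((not a implies a) or (c implies b)) implies (((b and a) or b) or (a implies c))) = 1 or 1/2 = 1
((((c or a) and (a implies (b or c))) implies not (a and not b)) implies (((a or c) implies (not c implies a)) or ((a or c) implies (b implies (b or b))))) implies (((b and b) implies (not b implies (b or c))) or (((not a implies a) or (c implies b)) implies (((b and a) or b) or (a implies c)))) = 1 implies 1 = 1
((((a and c) and b) and not (b implies c)) or ((c implies a) implies ((b and b) implies (b or a)))) and (((((c or a) and (a implies (b or c))) implies not (a and not b)) implies (((a or c) implies (not c implies a)) or ((a or c) implies (b implies (b or b))))) implies (((b and b) implies (not b implies (b or c))) or (((not a implies a) or (c implies b)) implies (((b and a) or b) or (a implies c))))) = 1 and 1 = 1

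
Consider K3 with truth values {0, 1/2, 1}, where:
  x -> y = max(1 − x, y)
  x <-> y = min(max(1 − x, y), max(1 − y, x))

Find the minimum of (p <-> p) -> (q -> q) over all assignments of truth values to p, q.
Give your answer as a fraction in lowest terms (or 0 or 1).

Take p = 0, q = 1/2:
p <-> p = 0 <-> 0 = 1
q -> q = 1/2 -> 1/2 = 1/2
(p <-> p) -> (q -> q) = 1 -> 1/2 = 1/2
No assignment yields a value below 1/2, so this is the minimum.

1/2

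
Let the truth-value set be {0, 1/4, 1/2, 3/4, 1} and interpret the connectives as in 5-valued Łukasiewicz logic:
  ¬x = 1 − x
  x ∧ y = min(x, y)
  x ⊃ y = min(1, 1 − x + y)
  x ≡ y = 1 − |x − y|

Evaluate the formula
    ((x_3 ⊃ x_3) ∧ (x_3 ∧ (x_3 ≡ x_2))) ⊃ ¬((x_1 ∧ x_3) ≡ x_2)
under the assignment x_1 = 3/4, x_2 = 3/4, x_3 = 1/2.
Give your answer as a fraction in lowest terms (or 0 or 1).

3/4

x_3 ⊃ x_3 = 1/2 ⊃ 1/2 = 1
x_3 ≡ x_2 = 1/2 ≡ 3/4 = 3/4
x_3 ∧ (x_3 ≡ x_2) = 1/2 ∧ 3/4 = 1/2
(x_3 ⊃ x_3) ∧ (x_3 ∧ (x_3 ≡ x_2)) = 1 ∧ 1/2 = 1/2
x_1 ∧ x_3 = 3/4 ∧ 1/2 = 1/2
(x_1 ∧ x_3) ≡ x_2 = 1/2 ≡ 3/4 = 3/4
¬((x_1 ∧ x_3) ≡ x_2) = ¬3/4 = 1/4
((x_3 ⊃ x_3) ∧ (x_3 ∧ (x_3 ≡ x_2))) ⊃ ¬((x_1 ∧ x_3) ≡ x_2) = 1/2 ⊃ 1/4 = 3/4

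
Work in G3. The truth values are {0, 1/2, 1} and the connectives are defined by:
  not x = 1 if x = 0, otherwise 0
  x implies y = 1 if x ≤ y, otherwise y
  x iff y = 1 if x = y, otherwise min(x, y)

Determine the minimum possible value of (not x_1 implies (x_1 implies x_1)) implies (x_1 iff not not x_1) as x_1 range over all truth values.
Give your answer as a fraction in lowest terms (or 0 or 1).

Take x_1 = 1/2:
not x_1 = not 1/2 = 0
x_1 implies x_1 = 1/2 implies 1/2 = 1
not x_1 implies (x_1 implies x_1) = 0 implies 1 = 1
not x_1 = not 1/2 = 0
not not x_1 = not 0 = 1
x_1 iff not not x_1 = 1/2 iff 1 = 1/2
(not x_1 implies (x_1 implies x_1)) implies (x_1 iff not not x_1) = 1 implies 1/2 = 1/2
No assignment yields a value below 1/2, so this is the minimum.

1/2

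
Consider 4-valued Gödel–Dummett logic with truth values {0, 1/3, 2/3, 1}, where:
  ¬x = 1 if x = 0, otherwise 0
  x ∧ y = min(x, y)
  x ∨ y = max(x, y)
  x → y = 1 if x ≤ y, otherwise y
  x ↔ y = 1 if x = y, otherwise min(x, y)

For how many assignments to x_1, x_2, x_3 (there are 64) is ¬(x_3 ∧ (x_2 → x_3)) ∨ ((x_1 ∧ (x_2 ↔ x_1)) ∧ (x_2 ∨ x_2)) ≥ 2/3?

value 1: 19 assignments (counts)
value 2/3: 9 assignments (counts)
value 1/3: 15 assignments
value 0: 21 assignments
So 28 of the 64 assignments meet the threshold.

28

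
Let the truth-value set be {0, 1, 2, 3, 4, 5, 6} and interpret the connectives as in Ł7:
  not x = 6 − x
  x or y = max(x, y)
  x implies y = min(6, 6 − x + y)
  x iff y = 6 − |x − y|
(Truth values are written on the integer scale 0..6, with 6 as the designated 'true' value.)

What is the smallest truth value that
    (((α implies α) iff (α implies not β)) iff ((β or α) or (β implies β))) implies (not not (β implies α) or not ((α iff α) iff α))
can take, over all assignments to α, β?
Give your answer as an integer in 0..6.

Take α = 2, β = 4:
α implies α = 2 implies 2 = 6
not β = not 4 = 2
α implies not β = 2 implies 2 = 6
(α implies α) iff (α implies not β) = 6 iff 6 = 6
β or α = 4 or 2 = 4
β implies β = 4 implies 4 = 6
(β or α) or (β implies β) = 4 or 6 = 6
((α implies α) iff (α implies not β)) iff ((β or α) or (β implies β)) = 6 iff 6 = 6
β implies α = 4 implies 2 = 4
not (β implies α) = not 4 = 2
not not (β implies α) = not 2 = 4
α iff α = 2 iff 2 = 6
(α iff α) iff α = 6 iff 2 = 2
not ((α iff α) iff α) = not 2 = 4
not not (β implies α) or not ((α iff α) iff α) = 4 or 4 = 4
(((α implies α) iff (α implies not β)) iff ((β or α) or (β implies β))) implies (not not (β implies α) or not ((α iff α) iff α)) = 6 implies 4 = 4
No assignment yields a value below 4, so this is the minimum.

4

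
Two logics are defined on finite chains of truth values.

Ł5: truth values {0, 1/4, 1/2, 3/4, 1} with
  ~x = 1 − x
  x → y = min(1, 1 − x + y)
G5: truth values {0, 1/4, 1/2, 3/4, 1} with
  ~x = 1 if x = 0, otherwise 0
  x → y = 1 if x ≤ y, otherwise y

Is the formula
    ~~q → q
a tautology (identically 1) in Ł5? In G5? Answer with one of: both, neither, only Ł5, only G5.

In Ł5: every assignment gives 1 — tautology.
In G5: at q = 1/4 the value is 1/4 — not a tautology.

only Ł5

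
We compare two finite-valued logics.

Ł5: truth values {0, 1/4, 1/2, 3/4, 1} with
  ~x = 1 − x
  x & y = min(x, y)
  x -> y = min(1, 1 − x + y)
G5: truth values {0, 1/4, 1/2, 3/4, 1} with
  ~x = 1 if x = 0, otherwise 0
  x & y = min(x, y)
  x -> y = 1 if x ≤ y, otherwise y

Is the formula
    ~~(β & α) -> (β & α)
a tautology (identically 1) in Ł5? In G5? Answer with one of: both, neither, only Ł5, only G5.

In Ł5: every assignment gives 1 — tautology.
In G5: at α = 1/4, β = 1/4 the value is 1/4 — not a tautology.

only Ł5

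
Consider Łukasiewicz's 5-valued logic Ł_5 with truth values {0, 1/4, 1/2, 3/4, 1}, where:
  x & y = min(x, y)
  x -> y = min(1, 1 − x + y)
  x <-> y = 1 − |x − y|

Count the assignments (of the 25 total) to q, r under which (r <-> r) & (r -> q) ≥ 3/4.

19

value 1: 15 assignments (counts)
value 3/4: 4 assignments (counts)
value 1/2: 3 assignments
value 1/4: 2 assignments
value 0: 1 assignment
So 19 of the 25 assignments meet the threshold.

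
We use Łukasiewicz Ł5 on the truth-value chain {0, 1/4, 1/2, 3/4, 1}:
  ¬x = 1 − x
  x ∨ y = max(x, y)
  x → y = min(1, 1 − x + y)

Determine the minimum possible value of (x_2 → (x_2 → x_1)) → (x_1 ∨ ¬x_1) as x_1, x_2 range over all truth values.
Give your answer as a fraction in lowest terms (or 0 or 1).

Take x_1 = 1/2, x_2 = 0:
x_2 → x_1 = 0 → 1/2 = 1
x_2 → (x_2 → x_1) = 0 → 1 = 1
¬x_1 = ¬1/2 = 1/2
x_1 ∨ ¬x_1 = 1/2 ∨ 1/2 = 1/2
(x_2 → (x_2 → x_1)) → (x_1 ∨ ¬x_1) = 1 → 1/2 = 1/2
No assignment yields a value below 1/2, so this is the minimum.

1/2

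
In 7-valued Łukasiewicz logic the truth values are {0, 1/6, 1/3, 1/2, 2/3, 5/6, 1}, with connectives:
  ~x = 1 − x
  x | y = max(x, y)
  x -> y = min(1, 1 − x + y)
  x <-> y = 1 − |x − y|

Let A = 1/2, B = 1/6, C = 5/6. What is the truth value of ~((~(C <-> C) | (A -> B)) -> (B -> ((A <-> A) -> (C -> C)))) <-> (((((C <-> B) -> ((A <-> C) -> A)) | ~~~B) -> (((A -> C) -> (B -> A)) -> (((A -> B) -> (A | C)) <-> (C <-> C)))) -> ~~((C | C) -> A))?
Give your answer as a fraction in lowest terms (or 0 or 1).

C <-> C = 5/6 <-> 5/6 = 1
~(C <-> C) = ~1 = 0
A -> B = 1/2 -> 1/6 = 2/3
~(C <-> C) | (A -> B) = 0 | 2/3 = 2/3
A <-> A = 1/2 <-> 1/2 = 1
C -> C = 5/6 -> 5/6 = 1
(A <-> A) -> (C -> C) = 1 -> 1 = 1
B -> ((A <-> A) -> (C -> C)) = 1/6 -> 1 = 1
(~(C <-> C) | (A -> B)) -> (B -> ((A <-> A) -> (C -> C))) = 2/3 -> 1 = 1
~((~(C <-> C) | (A -> B)) -> (B -> ((A <-> A) -> (C -> C)))) = ~1 = 0
C <-> B = 5/6 <-> 1/6 = 1/3
A <-> C = 1/2 <-> 5/6 = 2/3
(A <-> C) -> A = 2/3 -> 1/2 = 5/6
(C <-> B) -> ((A <-> C) -> A) = 1/3 -> 5/6 = 1
~B = ~1/6 = 5/6
~~B = ~5/6 = 1/6
~~~B = ~1/6 = 5/6
((C <-> B) -> ((A <-> C) -> A)) | ~~~B = 1 | 5/6 = 1
A -> C = 1/2 -> 5/6 = 1
B -> A = 1/6 -> 1/2 = 1
(A -> C) -> (B -> A) = 1 -> 1 = 1
A -> B = 1/2 -> 1/6 = 2/3
A | C = 1/2 | 5/6 = 5/6
(A -> B) -> (A | C) = 2/3 -> 5/6 = 1
C <-> C = 5/6 <-> 5/6 = 1
((A -> B) -> (A | C)) <-> (C <-> C) = 1 <-> 1 = 1
((A -> C) -> (B -> A)) -> (((A -> B) -> (A | C)) <-> (C <-> C)) = 1 -> 1 = 1
(((C <-> B) -> ((A <-> C) -> A)) | ~~~B) -> (((A -> C) -> (B -> A)) -> (((A -> B) -> (A | C)) <-> (C <-> C))) = 1 -> 1 = 1
C | C = 5/6 | 5/6 = 5/6
(C | C) -> A = 5/6 -> 1/2 = 2/3
~((C | C) -> A) = ~2/3 = 1/3
~~((C | C) -> A) = ~1/3 = 2/3
((((C <-> B) -> ((A <-> C) -> A)) | ~~~B) -> (((A -> C) -> (B -> A)) -> (((A -> B) -> (A | C)) <-> (C <-> C)))) -> ~~((C | C) -> A) = 1 -> 2/3 = 2/3
~((~(C <-> C) | (A -> B)) -> (B -> ((A <-> A) -> (C -> C)))) <-> (((((C <-> B) -> ((A <-> C) -> A)) | ~~~B) -> (((A -> C) -> (B -> A)) -> (((A -> B) -> (A | C)) <-> (C <-> C)))) -> ~~((C | C) -> A)) = 0 <-> 2/3 = 1/3

1/3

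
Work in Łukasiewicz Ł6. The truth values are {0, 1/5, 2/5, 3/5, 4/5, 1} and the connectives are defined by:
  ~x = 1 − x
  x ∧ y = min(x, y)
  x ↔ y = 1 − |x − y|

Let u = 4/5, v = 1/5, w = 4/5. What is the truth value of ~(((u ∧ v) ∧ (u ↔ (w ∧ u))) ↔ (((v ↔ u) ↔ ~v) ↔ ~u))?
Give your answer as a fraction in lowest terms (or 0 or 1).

2/5

u ∧ v = 4/5 ∧ 1/5 = 1/5
w ∧ u = 4/5 ∧ 4/5 = 4/5
u ↔ (w ∧ u) = 4/5 ↔ 4/5 = 1
(u ∧ v) ∧ (u ↔ (w ∧ u)) = 1/5 ∧ 1 = 1/5
v ↔ u = 1/5 ↔ 4/5 = 2/5
~v = ~1/5 = 4/5
(v ↔ u) ↔ ~v = 2/5 ↔ 4/5 = 3/5
~u = ~4/5 = 1/5
((v ↔ u) ↔ ~v) ↔ ~u = 3/5 ↔ 1/5 = 3/5
((u ∧ v) ∧ (u ↔ (w ∧ u))) ↔ (((v ↔ u) ↔ ~v) ↔ ~u) = 1/5 ↔ 3/5 = 3/5
~(((u ∧ v) ∧ (u ↔ (w ∧ u))) ↔ (((v ↔ u) ↔ ~v) ↔ ~u)) = ~3/5 = 2/5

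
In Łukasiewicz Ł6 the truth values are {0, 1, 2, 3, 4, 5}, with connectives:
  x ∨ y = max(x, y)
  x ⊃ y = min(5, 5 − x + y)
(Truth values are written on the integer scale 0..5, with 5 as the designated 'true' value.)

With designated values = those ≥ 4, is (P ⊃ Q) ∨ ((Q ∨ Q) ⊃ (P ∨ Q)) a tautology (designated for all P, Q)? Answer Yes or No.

At P = 3, Q = 4, for instance:
P ⊃ Q = 3 ⊃ 4 = 5
Q ∨ Q = 4 ∨ 4 = 4
P ∨ Q = 3 ∨ 4 = 4
(Q ∨ Q) ⊃ (P ∨ Q) = 4 ⊃ 4 = 5
(P ⊃ Q) ∨ ((Q ∨ Q) ⊃ (P ∨ Q)) = 5 ∨ 5 = 5
and checking the remaining 35 assignments likewise gives ≥ 4 in every case.

Yes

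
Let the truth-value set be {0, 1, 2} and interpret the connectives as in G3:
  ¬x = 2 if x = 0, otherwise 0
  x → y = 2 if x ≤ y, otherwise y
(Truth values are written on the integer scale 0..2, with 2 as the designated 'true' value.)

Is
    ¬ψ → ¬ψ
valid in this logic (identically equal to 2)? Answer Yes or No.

ψ = 0 ↦ 2
ψ = 1 ↦ 2
ψ = 2 ↦ 2
Every assignment gives a value ≥ 2.

Yes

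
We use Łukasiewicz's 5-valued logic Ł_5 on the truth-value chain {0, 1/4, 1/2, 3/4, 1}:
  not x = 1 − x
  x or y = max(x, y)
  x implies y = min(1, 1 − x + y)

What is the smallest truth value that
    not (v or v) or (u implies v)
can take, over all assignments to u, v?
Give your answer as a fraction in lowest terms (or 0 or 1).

Take u = 1, v = 1/2:
v or v = 1/2 or 1/2 = 1/2
not (v or v) = not 1/2 = 1/2
u implies v = 1 implies 1/2 = 1/2
not (v or v) or (u implies v) = 1/2 or 1/2 = 1/2
No assignment yields a value below 1/2, so this is the minimum.

1/2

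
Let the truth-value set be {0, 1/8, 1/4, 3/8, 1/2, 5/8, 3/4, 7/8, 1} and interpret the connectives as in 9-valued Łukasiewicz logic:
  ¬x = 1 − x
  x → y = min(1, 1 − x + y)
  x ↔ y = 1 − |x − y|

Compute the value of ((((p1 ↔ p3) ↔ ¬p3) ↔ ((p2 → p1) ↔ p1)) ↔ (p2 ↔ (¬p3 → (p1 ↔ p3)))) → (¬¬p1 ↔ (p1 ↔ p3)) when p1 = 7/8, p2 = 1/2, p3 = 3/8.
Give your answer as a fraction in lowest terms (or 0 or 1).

p1 ↔ p3 = 7/8 ↔ 3/8 = 1/2
¬p3 = ¬3/8 = 5/8
(p1 ↔ p3) ↔ ¬p3 = 1/2 ↔ 5/8 = 7/8
p2 → p1 = 1/2 → 7/8 = 1
(p2 → p1) ↔ p1 = 1 ↔ 7/8 = 7/8
((p1 ↔ p3) ↔ ¬p3) ↔ ((p2 → p1) ↔ p1) = 7/8 ↔ 7/8 = 1
¬p3 = ¬3/8 = 5/8
p1 ↔ p3 = 7/8 ↔ 3/8 = 1/2
¬p3 → (p1 ↔ p3) = 5/8 → 1/2 = 7/8
p2 ↔ (¬p3 → (p1 ↔ p3)) = 1/2 ↔ 7/8 = 5/8
(((p1 ↔ p3) ↔ ¬p3) ↔ ((p2 → p1) ↔ p1)) ↔ (p2 ↔ (¬p3 → (p1 ↔ p3))) = 1 ↔ 5/8 = 5/8
¬p1 = ¬7/8 = 1/8
¬¬p1 = ¬1/8 = 7/8
p1 ↔ p3 = 7/8 ↔ 3/8 = 1/2
¬¬p1 ↔ (p1 ↔ p3) = 7/8 ↔ 1/2 = 5/8
((((p1 ↔ p3) ↔ ¬p3) ↔ ((p2 → p1) ↔ p1)) ↔ (p2 ↔ (¬p3 → (p1 ↔ p3)))) → (¬¬p1 ↔ (p1 ↔ p3)) = 5/8 → 5/8 = 1

1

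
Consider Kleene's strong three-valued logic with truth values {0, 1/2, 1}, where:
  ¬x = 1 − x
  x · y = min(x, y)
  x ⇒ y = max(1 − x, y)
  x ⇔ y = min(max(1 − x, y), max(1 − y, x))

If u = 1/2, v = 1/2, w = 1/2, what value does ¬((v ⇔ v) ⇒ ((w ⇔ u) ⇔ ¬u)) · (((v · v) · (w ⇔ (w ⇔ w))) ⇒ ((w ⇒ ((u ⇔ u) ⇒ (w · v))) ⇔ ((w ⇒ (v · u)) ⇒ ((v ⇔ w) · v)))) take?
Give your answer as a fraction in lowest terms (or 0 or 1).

v ⇔ v = 1/2 ⇔ 1/2 = 1/2
w ⇔ u = 1/2 ⇔ 1/2 = 1/2
¬u = ¬1/2 = 1/2
(w ⇔ u) ⇔ ¬u = 1/2 ⇔ 1/2 = 1/2
(v ⇔ v) ⇒ ((w ⇔ u) ⇔ ¬u) = 1/2 ⇒ 1/2 = 1/2
¬((v ⇔ v) ⇒ ((w ⇔ u) ⇔ ¬u)) = ¬1/2 = 1/2
v · v = 1/2 · 1/2 = 1/2
w ⇔ w = 1/2 ⇔ 1/2 = 1/2
w ⇔ (w ⇔ w) = 1/2 ⇔ 1/2 = 1/2
(v · v) · (w ⇔ (w ⇔ w)) = 1/2 · 1/2 = 1/2
u ⇔ u = 1/2 ⇔ 1/2 = 1/2
w · v = 1/2 · 1/2 = 1/2
(u ⇔ u) ⇒ (w · v) = 1/2 ⇒ 1/2 = 1/2
w ⇒ ((u ⇔ u) ⇒ (w · v)) = 1/2 ⇒ 1/2 = 1/2
v · u = 1/2 · 1/2 = 1/2
w ⇒ (v · u) = 1/2 ⇒ 1/2 = 1/2
v ⇔ w = 1/2 ⇔ 1/2 = 1/2
(v ⇔ w) · v = 1/2 · 1/2 = 1/2
(w ⇒ (v · u)) ⇒ ((v ⇔ w) · v) = 1/2 ⇒ 1/2 = 1/2
(w ⇒ ((u ⇔ u) ⇒ (w · v))) ⇔ ((w ⇒ (v · u)) ⇒ ((v ⇔ w) · v)) = 1/2 ⇔ 1/2 = 1/2
((v · v) · (w ⇔ (w ⇔ w))) ⇒ ((w ⇒ ((u ⇔ u) ⇒ (w · v))) ⇔ ((w ⇒ (v · u)) ⇒ ((v ⇔ w) · v))) = 1/2 ⇒ 1/2 = 1/2
¬((v ⇔ v) ⇒ ((w ⇔ u) ⇔ ¬u)) · (((v · v) · (w ⇔ (w ⇔ w))) ⇒ ((w ⇒ ((u ⇔ u) ⇒ (w · v))) ⇔ ((w ⇒ (v · u)) ⇒ ((v ⇔ w) · v)))) = 1/2 · 1/2 = 1/2

1/2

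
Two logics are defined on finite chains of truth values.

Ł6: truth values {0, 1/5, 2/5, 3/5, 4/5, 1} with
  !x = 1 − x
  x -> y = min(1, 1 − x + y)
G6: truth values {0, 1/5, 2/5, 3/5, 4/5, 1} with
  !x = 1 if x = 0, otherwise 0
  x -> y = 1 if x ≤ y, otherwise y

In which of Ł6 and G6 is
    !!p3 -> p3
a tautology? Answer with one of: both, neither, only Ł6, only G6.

only Ł6

In Ł6: every assignment gives 1 — tautology.
In G6: at p3 = 1/5 the value is 1/5 — not a tautology.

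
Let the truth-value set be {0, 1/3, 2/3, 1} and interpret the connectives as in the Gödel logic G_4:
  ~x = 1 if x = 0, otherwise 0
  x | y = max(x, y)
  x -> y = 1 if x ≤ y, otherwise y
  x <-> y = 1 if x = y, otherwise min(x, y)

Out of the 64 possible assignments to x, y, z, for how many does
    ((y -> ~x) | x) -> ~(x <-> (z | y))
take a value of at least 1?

value 1: 18 assignments (counts)
value 0: 46 assignments
So 18 of the 64 assignments meet the threshold.

18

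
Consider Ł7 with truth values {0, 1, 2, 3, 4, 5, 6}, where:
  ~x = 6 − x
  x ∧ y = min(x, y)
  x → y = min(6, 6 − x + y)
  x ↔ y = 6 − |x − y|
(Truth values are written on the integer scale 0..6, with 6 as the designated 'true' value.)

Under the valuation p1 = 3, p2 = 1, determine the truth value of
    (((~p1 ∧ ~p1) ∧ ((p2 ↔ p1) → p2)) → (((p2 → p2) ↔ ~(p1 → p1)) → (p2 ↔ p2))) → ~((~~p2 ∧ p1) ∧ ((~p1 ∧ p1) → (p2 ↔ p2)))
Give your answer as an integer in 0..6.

5

~p1 = ~3 = 3
~p1 = ~3 = 3
~p1 ∧ ~p1 = 3 ∧ 3 = 3
p2 ↔ p1 = 1 ↔ 3 = 4
(p2 ↔ p1) → p2 = 4 → 1 = 3
(~p1 ∧ ~p1) ∧ ((p2 ↔ p1) → p2) = 3 ∧ 3 = 3
p2 → p2 = 1 → 1 = 6
p1 → p1 = 3 → 3 = 6
~(p1 → p1) = ~6 = 0
(p2 → p2) ↔ ~(p1 → p1) = 6 ↔ 0 = 0
p2 ↔ p2 = 1 ↔ 1 = 6
((p2 → p2) ↔ ~(p1 → p1)) → (p2 ↔ p2) = 0 → 6 = 6
((~p1 ∧ ~p1) ∧ ((p2 ↔ p1) → p2)) → (((p2 → p2) ↔ ~(p1 → p1)) → (p2 ↔ p2)) = 3 → 6 = 6
~p2 = ~1 = 5
~~p2 = ~5 = 1
~~p2 ∧ p1 = 1 ∧ 3 = 1
~p1 = ~3 = 3
~p1 ∧ p1 = 3 ∧ 3 = 3
p2 ↔ p2 = 1 ↔ 1 = 6
(~p1 ∧ p1) → (p2 ↔ p2) = 3 → 6 = 6
(~~p2 ∧ p1) ∧ ((~p1 ∧ p1) → (p2 ↔ p2)) = 1 ∧ 6 = 1
~((~~p2 ∧ p1) ∧ ((~p1 ∧ p1) → (p2 ↔ p2))) = ~1 = 5
(((~p1 ∧ ~p1) ∧ ((p2 ↔ p1) → p2)) → (((p2 → p2) ↔ ~(p1 → p1)) → (p2 ↔ p2))) → ~((~~p2 ∧ p1) ∧ ((~p1 ∧ p1) → (p2 ↔ p2))) = 6 → 5 = 5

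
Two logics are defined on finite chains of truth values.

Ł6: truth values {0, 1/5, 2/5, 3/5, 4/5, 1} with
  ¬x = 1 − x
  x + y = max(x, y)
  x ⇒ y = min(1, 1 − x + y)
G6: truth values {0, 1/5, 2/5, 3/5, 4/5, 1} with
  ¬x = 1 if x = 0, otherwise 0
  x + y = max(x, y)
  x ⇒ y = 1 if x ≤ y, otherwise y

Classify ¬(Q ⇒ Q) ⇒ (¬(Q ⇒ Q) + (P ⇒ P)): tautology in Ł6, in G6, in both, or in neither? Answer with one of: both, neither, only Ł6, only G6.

In Ł6: every assignment gives 1 — tautology.
In G6: every assignment gives 1 — tautology.

both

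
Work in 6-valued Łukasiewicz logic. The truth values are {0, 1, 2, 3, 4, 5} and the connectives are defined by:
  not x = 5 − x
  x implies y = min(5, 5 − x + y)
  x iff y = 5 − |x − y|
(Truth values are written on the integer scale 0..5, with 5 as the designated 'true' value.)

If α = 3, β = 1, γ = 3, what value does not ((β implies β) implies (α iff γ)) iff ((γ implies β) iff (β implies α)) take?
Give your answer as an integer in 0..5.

2

β implies β = 1 implies 1 = 5
α iff γ = 3 iff 3 = 5
(β implies β) implies (α iff γ) = 5 implies 5 = 5
not ((β implies β) implies (α iff γ)) = not 5 = 0
γ implies β = 3 implies 1 = 3
β implies α = 1 implies 3 = 5
(γ implies β) iff (β implies α) = 3 iff 5 = 3
not ((β implies β) implies (α iff γ)) iff ((γ implies β) iff (β implies α)) = 0 iff 3 = 2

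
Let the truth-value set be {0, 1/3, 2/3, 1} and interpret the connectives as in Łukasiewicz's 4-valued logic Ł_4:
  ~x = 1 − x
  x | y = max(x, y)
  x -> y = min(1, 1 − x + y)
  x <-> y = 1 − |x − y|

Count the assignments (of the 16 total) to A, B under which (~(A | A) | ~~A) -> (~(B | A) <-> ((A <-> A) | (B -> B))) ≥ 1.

A = 0, B = 0 ↦ 1  ≥
A = 0, B = 1/3 ↦ 2/3  <
A = 0, B = 2/3 ↦ 1/3  <
A = 0, B = 1 ↦ 0  <
A = 1/3, B = 0 ↦ 1  ≥
A = 1/3, B = 1/3 ↦ 1  ≥
A = 1/3, B = 2/3 ↦ 2/3  <
A = 1/3, B = 1 ↦ 1/3  <
A = 2/3, B = 0 ↦ 2/3  <
A = 2/3, B = 1/3 ↦ 2/3  <
A = 2/3, B = 2/3 ↦ 2/3  <
A = 2/3, B = 1 ↦ 1/3  <
A = 1, B = 0 ↦ 0  <
A = 1, B = 1/3 ↦ 0  <
A = 1, B = 2/3 ↦ 0  <
A = 1, B = 1 ↦ 0  <
So 3 of the 16 assignments meet the threshold.

3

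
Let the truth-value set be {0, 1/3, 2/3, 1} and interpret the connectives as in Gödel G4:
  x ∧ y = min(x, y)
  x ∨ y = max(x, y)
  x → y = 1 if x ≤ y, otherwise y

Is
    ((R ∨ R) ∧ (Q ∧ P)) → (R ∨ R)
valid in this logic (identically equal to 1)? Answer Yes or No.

Yes

At P = 0, Q = 2/3, R = 0, for instance:
R ∨ R = 0 ∨ 0 = 0
Q ∧ P = 2/3 ∧ 0 = 0
(R ∨ R) ∧ (Q ∧ P) = 0 ∧ 0 = 0
((R ∨ R) ∧ (Q ∧ P)) → (R ∨ R) = 0 → 0 = 1
and checking the remaining 63 assignments likewise gives ≥ 1 in every case.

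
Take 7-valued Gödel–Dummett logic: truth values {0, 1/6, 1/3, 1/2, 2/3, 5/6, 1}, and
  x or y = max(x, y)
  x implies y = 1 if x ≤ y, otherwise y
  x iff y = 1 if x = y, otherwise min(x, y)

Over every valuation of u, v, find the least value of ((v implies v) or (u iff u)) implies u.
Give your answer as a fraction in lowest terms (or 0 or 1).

Take u = 0, v = 0:
v implies v = 0 implies 0 = 1
u iff u = 0 iff 0 = 1
(v implies v) or (u iff u) = 1 or 1 = 1
((v implies v) or (u iff u)) implies u = 1 implies 0 = 0
No assignment yields a value below 0, so this is the minimum.

0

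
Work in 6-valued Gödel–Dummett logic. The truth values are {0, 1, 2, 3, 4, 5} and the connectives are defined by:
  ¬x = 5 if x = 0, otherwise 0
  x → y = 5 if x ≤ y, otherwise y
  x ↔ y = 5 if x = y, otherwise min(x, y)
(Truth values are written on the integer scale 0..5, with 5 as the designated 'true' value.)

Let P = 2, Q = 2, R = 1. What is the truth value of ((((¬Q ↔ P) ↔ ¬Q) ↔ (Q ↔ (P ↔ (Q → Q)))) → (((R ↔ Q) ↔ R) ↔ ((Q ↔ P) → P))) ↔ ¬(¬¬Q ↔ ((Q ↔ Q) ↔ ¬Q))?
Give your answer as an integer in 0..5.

¬Q = ¬2 = 0
¬Q ↔ P = 0 ↔ 2 = 0
¬Q = ¬2 = 0
(¬Q ↔ P) ↔ ¬Q = 0 ↔ 0 = 5
Q → Q = 2 → 2 = 5
P ↔ (Q → Q) = 2 ↔ 5 = 2
Q ↔ (P ↔ (Q → Q)) = 2 ↔ 2 = 5
((¬Q ↔ P) ↔ ¬Q) ↔ (Q ↔ (P ↔ (Q → Q))) = 5 ↔ 5 = 5
R ↔ Q = 1 ↔ 2 = 1
(R ↔ Q) ↔ R = 1 ↔ 1 = 5
Q ↔ P = 2 ↔ 2 = 5
(Q ↔ P) → P = 5 → 2 = 2
((R ↔ Q) ↔ R) ↔ ((Q ↔ P) → P) = 5 ↔ 2 = 2
(((¬Q ↔ P) ↔ ¬Q) ↔ (Q ↔ (P ↔ (Q → Q)))) → (((R ↔ Q) ↔ R) ↔ ((Q ↔ P) → P)) = 5 → 2 = 2
¬Q = ¬2 = 0
¬¬Q = ¬0 = 5
Q ↔ Q = 2 ↔ 2 = 5
¬Q = ¬2 = 0
(Q ↔ Q) ↔ ¬Q = 5 ↔ 0 = 0
¬¬Q ↔ ((Q ↔ Q) ↔ ¬Q) = 5 ↔ 0 = 0
¬(¬¬Q ↔ ((Q ↔ Q) ↔ ¬Q)) = ¬0 = 5
((((¬Q ↔ P) ↔ ¬Q) ↔ (Q ↔ (P ↔ (Q → Q)))) → (((R ↔ Q) ↔ R) ↔ ((Q ↔ P) → P))) ↔ ¬(¬¬Q ↔ ((Q ↔ Q) ↔ ¬Q)) = 2 ↔ 5 = 2

2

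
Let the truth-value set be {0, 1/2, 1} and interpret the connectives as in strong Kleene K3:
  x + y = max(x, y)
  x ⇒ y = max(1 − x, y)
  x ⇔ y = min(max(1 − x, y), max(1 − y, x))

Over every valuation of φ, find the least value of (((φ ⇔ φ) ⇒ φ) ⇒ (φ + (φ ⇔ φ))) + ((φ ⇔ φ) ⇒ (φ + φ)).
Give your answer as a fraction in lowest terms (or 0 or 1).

Take φ = 1/2:
φ ⇔ φ = 1/2 ⇔ 1/2 = 1/2
(φ ⇔ φ) ⇒ φ = 1/2 ⇒ 1/2 = 1/2
φ ⇔ φ = 1/2 ⇔ 1/2 = 1/2
φ + (φ ⇔ φ) = 1/2 + 1/2 = 1/2
((φ ⇔ φ) ⇒ φ) ⇒ (φ + (φ ⇔ φ)) = 1/2 ⇒ 1/2 = 1/2
φ ⇔ φ = 1/2 ⇔ 1/2 = 1/2
φ + φ = 1/2 + 1/2 = 1/2
(φ ⇔ φ) ⇒ (φ + φ) = 1/2 ⇒ 1/2 = 1/2
(((φ ⇔ φ) ⇒ φ) ⇒ (φ + (φ ⇔ φ))) + ((φ ⇔ φ) ⇒ (φ + φ)) = 1/2 + 1/2 = 1/2
No assignment yields a value below 1/2, so this is the minimum.

1/2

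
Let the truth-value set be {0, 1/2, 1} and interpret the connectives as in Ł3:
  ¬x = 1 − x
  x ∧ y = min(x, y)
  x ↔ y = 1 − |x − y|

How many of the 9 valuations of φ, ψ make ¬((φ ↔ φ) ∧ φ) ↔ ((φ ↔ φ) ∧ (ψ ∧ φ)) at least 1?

φ = 0, ψ = 0 ↦ 0  <
φ = 0, ψ = 1/2 ↦ 0  <
φ = 0, ψ = 1 ↦ 0  <
φ = 1/2, ψ = 0 ↦ 1/2  <
φ = 1/2, ψ = 1/2 ↦ 1  ≥
φ = 1/2, ψ = 1 ↦ 1  ≥
φ = 1, ψ = 0 ↦ 1  ≥
φ = 1, ψ = 1/2 ↦ 1/2  <
φ = 1, ψ = 1 ↦ 0  <
So 3 of the 9 assignments meet the threshold.

3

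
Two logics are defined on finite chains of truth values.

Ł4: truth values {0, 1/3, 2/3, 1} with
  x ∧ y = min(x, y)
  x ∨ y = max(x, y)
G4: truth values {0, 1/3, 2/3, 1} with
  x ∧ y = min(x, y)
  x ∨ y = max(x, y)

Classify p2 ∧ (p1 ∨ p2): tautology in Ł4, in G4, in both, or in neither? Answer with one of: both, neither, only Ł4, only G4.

In Ł4: at p1 = 0, p2 = 0 the value is 0 — not a tautology.
In G4: at p1 = 0, p2 = 0 the value is 0 — not a tautology.

neither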